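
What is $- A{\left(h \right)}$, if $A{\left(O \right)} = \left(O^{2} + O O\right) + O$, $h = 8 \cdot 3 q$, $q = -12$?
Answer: $-165600$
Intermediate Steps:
$h = -288$ ($h = 8 \cdot 3 \left(-12\right) = 24 \left(-12\right) = -288$)
$A{\left(O \right)} = O + 2 O^{2}$ ($A{\left(O \right)} = \left(O^{2} + O^{2}\right) + O = 2 O^{2} + O = O + 2 O^{2}$)
$- A{\left(h \right)} = - \left(-288\right) \left(1 + 2 \left(-288\right)\right) = - \left(-288\right) \left(1 - 576\right) = - \left(-288\right) \left(-575\right) = \left(-1\right) 165600 = -165600$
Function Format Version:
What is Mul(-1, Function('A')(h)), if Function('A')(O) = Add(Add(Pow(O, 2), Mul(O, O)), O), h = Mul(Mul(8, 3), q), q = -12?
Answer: -165600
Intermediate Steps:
h = -288 (h = Mul(Mul(8, 3), -12) = Mul(24, -12) = -288)
Function('A')(O) = Add(O, Mul(2, Pow(O, 2))) (Function('A')(O) = Add(Add(Pow(O, 2), Pow(O, 2)), O) = Add(Mul(2, Pow(O, 2)), O) = Add(O, Mul(2, Pow(O, 2))))
Mul(-1, Function('A')(h)) = Mul(-1, Mul(-288, Add(1, Mul(2, -288)))) = Mul(-1, Mul(-288, Add(1, -576))) = Mul(-1, Mul(-288, -575)) = Mul(-1, 165600) = -165600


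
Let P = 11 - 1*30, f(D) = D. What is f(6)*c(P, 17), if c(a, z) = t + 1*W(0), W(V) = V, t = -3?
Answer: -18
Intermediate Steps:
P = -19 (P = 11 - 30 = -19)
c(a, z) = -3 (c(a, z) = -3 + 1*0 = -3 + 0 = -3)
f(6)*c(P, 17) = 6*(-3) = -18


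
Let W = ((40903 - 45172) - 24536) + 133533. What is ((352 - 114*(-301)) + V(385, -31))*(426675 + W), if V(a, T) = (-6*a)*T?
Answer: 56475385228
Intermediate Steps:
V(a, T) = -6*T*a
W = 104728 (W = (-4269 - 24536) + 133533 = -28805 + 133533 = 104728)
((352 - 114*(-301)) + V(385, -31))*(426675 + W) = ((352 - 114*(-301)) - 6*(-31)*385)*(426675 + 104728) = ((352 + 34314) + 71610)*531403 = (34666 + 71610)*531403 = 106276*531403 = 56475385228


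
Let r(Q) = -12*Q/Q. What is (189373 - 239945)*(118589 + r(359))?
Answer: -5996676044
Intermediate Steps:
r(Q) = -12 (r(Q) = -12*1 = -12)
(189373 - 239945)*(118589 + r(359)) = (189373 - 239945)*(118589 - 12) = -50572*118577 = -5996676044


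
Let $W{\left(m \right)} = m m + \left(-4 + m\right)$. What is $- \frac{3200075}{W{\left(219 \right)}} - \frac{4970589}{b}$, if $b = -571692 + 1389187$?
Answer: $- \frac{2855508407789}{39383639120} \approx -72.505$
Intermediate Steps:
$W{\left(m \right)} = -4 + m + m^{2}$ ($W{\left(m \right)} = m^{2} + \left(-4 + m\right) = -4 + m + m^{2}$)
$b = 817495$
$- \frac{3200075}{W{\left(219 \right)}} - \frac{4970589}{b} = - \frac{3200075}{-4 + 219 + 219^{2}} - \frac{4970589}{817495} = - \frac{3200075}{-4 + 219 + 47961} - \frac{4970589}{817495} = - \frac{3200075}{48176} - \frac{4970589}{817495} = - \frac{2855508407789}{39383639120}$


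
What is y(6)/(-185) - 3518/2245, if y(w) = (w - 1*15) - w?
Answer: -123431/83065 ≈ -1.4860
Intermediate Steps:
y(w) = -15 (y(w) = (w - 15) - w = (-15 + w) - w = -15)
y(6)/(-185) - 3518/2245 = -15/(-185) - 3518/2245 = -15*(-1/185) - 3518*1/2245 = 3/37 - 3518/2245 = -123431/83065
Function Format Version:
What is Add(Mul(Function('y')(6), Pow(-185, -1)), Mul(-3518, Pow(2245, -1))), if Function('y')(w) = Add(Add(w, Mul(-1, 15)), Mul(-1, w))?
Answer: Rational(-123431, 83065) ≈ -1.4860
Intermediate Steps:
Function('y')(w) = -15 (Function('y')(w) = Add(Add(w, -15), Mul(-1, w)) = Add(Add(-15, w), Mul(-1, w)) = -15)
Add(Mul(Function('y')(6), Pow(-185, -1)), Mul(-3518, Pow(2245, -1))) = Add(Mul(-15, Pow(-185, -1)), Mul(-3518, Pow(2245, -1))) = Add(Mul(-15, Rational(-1, 185)), Mul(-3518, Rational(1, 2245))) = Add(Rational(3, 37), Rational(-3518, 2245)) = Rational(-123431, 83065)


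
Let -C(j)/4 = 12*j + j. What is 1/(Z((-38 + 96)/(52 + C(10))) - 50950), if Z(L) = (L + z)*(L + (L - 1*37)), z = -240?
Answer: -13689/575018719 ≈ -2.3806e-5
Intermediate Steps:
C(j) = -52*j (C(j) = -4*(12*j + j) = -52*j)
Z(L) = (-240 + L)*(-37 + 2*L) (Z(L) = (L - 240)*(L + (L - 1*37)) = (-240 + L)*(L + (L - 37)) = (-240 + L)*(L + (-37 + L)) = (-240 + L)*(-37 + 2*L))
1/(Z((-38 + 96)/(52 + C(10))) - 50950) = 1/((8880 - 517*(-38 + 96)/(52 - 52*10) + 2*((-38 + 96)/(52 - 52*10))²) - 50950) = 1/((8880 - 29986/(52 - 520) + 2*(58/(52 - 520))²) - 50950) = 1/((8880 - 29986/(-468) + 2*(58/(-468))²) - 50950) = 1/((8880 - 29986*(-1)/468 + 2*(58*(-1/468))²) - 50950) = 1/((8880 - 517*(-29/234) + 2*(-29/234)²) - 50950) = 1/((8880 + 14993/234 + 2*(841/54756)) - 50950) = 1/((8880 + 14993/234 + 841/27378) - 50950) = 1/(122435831/13689 - 50950) = 1/(-575018719/13689) = -13689/575018719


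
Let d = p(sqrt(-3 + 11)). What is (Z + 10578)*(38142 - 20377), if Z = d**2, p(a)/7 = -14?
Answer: 358533230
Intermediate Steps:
p(a) = -98 (p(a) = 7*(-14) = -98)
d = -98
Z = 9604 (Z = (-98)**2 = 9604)
(Z + 10578)*(38142 - 20377) = (9604 + 10578)*(38142 - 20377) = 20182*17765 = 358533230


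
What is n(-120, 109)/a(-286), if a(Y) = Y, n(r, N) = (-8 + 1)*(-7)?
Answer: -49/286 ≈ -0.17133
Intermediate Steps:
n(r, N) = 49 (n(r, N) = -7*(-7) = 49)
n(-120, 109)/a(-286) = 49/(-286) = 49*(-1/286) = -49/286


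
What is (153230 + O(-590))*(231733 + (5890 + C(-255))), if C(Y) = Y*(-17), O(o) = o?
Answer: 36932469120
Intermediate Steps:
C(Y) = -17*Y
(153230 + O(-590))*(231733 + (5890 + C(-255))) = (153230 - 590)*(231733 + (5890 - 17*(-255))) = 152640*(231733 + (5890 + 4335)) = 152640*(231733 + 10225) = 152640*241958 = 36932469120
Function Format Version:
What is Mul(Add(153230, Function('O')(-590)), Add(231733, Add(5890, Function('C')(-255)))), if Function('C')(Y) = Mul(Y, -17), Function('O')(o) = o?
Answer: 36932469120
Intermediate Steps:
Function('C')(Y) = Mul(-17, Y)
Mul(Add(153230, Function('O')(-590)), Add(231733, Add(5890, Function('C')(-255)))) = Mul(Add(153230, -590), Add(231733, Add(5890, Mul(-17, -255)))) = Mul(152640, Add(231733, Add(5890, 4335))) = Mul(152640, Add(231733, 10225)) = Mul(152640, 241958) = 36932469120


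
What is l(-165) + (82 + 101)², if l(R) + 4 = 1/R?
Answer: 5525024/165 ≈ 33485.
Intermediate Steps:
l(R) = -4 + 1/R
l(-165) + (82 + 101)² = (-4 + 1/(-165)) + (82 + 101)² = (-4 - 1/165) + 183² = -661/165 + 33489 = 5525024/165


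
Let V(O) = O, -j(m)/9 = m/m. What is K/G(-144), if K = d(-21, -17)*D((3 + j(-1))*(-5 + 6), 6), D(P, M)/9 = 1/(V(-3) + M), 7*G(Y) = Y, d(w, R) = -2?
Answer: 7/24 ≈ 0.29167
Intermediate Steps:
j(m) = -9 (j(m) = -9*m/m = -9*1 = -9)
G(Y) = Y/7
D(P, M) = 9/(-3 + M)
K = -6 (K = -18/(-3 + 6) = -18/3 = -2*3 = -6)
K/G(-144) = -6/((⅐)*(-144)) = -6/(-144/7) = -6*(-7/144) = 7/24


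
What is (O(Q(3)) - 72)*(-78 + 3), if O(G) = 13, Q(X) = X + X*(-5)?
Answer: 4425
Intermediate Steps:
Q(X) = -4*X (Q(X) = X - 5*X = -4*X)
(O(Q(3)) - 72)*(-78 + 3) = (13 - 72)*(-78 + 3) = -59*(-75) = 4425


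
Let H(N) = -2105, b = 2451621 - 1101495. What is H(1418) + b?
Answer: 1348021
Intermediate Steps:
b = 1350126
H(1418) + b = -2105 + 1350126 = 1348021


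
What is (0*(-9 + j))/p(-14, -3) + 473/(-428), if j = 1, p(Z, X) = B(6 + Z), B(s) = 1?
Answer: -473/428 ≈ -1.1051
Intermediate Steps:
p(Z, X) = 1
(0*(-9 + j))/p(-14, -3) + 473/(-428) = (0*(-9 + 1))/1 + 473/(-428) = (0*(-8))*1 + 473*(-1/428) = 0*1 - 473/428 = 0 - 473/428 = -473/428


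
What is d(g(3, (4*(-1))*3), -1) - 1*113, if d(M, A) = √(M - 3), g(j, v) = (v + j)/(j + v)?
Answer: -113 + I*√2 ≈ -113.0 + 1.4142*I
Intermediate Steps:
g(j, v) = 1 (g(j, v) = (j + v)/(j + v) = 1)
d(M, A) = √(-3 + M)
d(g(3, (4*(-1))*3), -1) - 1*113 = √(-3 + 1) - 1*113 = √(-2) - 113 = I*√2 - 113 = -113 + I*√2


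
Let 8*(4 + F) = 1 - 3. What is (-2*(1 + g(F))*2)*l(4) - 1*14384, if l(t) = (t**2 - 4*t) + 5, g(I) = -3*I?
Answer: -14659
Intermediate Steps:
F = -17/4 (F = -4 + (1 - 3)/8 = -4 + (1/8)*(-2) = -4 - 1/4 = -17/4 ≈ -4.2500)
l(t) = 5 + t**2 - 4*t
(-2*(1 + g(F))*2)*l(4) - 1*14384 = (-2*(1 - 3*(-17/4))*2)*(5 + 4**2 - 4*4) - 1*14384 = (-2*(1 + 51/4)*2)*(5 + 16 - 16) - 14384 = (-2*55/4*2)*5 - 14384 = -55/2*2*5 - 14384 = -55*5 - 14384 = -275 - 14384 = -14659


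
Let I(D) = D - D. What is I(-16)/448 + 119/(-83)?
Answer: -119/83 ≈ -1.4337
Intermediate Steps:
I(D) = 0
I(-16)/448 + 119/(-83) = 0/448 + 119/(-83) = 0*(1/448) + 119*(-1/83) = 0 - 119/83 = -119/83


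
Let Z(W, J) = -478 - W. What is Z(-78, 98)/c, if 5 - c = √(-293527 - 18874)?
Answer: -1000/156213 - 200*I*√312401/156213 ≈ -0.0064015 - 0.7156*I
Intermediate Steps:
c = 5 - I*√312401 (c = 5 - √(-293527 - 18874) = 5 - √(-312401) = 5 - I*√312401 ≈ 5.0 - 558.93*I)
Z(-78, 98)/c = (-478 - 1*(-78))/(5 - I*√312401) = (-478 + 78)/(5 - I*√312401) = -400/(5 - I*√312401)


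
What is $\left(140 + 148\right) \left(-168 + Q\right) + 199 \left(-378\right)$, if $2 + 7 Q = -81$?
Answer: $- \frac{889146}{7} \approx -1.2702 \cdot 10^{5}$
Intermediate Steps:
$Q = - \frac{83}{7}$ ($Q = - \frac{2}{7} + \frac{1}{7} \left(-81\right) = - \frac{2}{7} - \frac{81}{7} = - \frac{83}{7} \approx -11.857$)
$\left(140 + 148\right) \left(-168 + Q\right) + 199 \left(-378\right) = \left(140 + 148\right) \left(-168 - \frac{83}{7}\right) + 199 \left(-378\right) = 288 \left(- \frac{1259}{7}\right) - 75222 = - \frac{362592}{7} - 75222 = - \frac{889146}{7}$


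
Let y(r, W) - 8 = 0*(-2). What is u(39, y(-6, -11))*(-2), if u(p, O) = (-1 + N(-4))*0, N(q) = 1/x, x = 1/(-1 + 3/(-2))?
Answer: 0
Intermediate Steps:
x = -⅖ (x = 1/(-1 + 3*(-½)) = 1/(-1 - 3/2) = 1/(-5/2) = -⅖ ≈ -0.40000)
y(r, W) = 8 (y(r, W) = 8 + 0*(-2) = 8 + 0 = 8)
N(q) = -5/2 (N(q) = 1/(-⅖) = -5/2)
u(p, O) = 0 (u(p, O) = (-1 - 5/2)*0 = -7/2*0 = 0)
u(39, y(-6, -11))*(-2) = 0*(-2) = 0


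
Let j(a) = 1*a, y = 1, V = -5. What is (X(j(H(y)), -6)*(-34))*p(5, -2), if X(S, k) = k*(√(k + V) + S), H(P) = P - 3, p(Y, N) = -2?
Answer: 816 - 408*I*√11 ≈ 816.0 - 1353.2*I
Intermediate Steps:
H(P) = -3 + P
j(a) = a
X(S, k) = k*(S + √(-5 + k)) (X(S, k) = k*(√(k - 5) + S) = k*(√(-5 + k) + S) = k*(S + √(-5 + k)))
(X(j(H(y)), -6)*(-34))*p(5, -2) = (-6*((-3 + 1) + √(-5 - 6))*(-34))*(-2) = (-6*(-2 + √(-11))*(-34))*(-2) = (-6*(-2 + I*√11)*(-34))*(-2) = ((12 - 6*I*√11)*(-34))*(-2) = (-408 + 204*I*√11)*(-2) = 816 - 408*I*√11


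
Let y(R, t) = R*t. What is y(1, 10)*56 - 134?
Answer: 426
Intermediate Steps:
y(1, 10)*56 - 134 = (1*10)*56 - 134 = 10*56 - 134 = 560 - 134 = 426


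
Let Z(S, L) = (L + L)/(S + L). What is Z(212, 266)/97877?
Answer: 266/23392603 ≈ 1.1371e-5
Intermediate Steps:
Z(S, L) = 2*L/(L + S) (Z(S, L) = (2*L)/(L + S) = 2*L/(L + S))
Z(212, 266)/97877 = (2*266/(266 + 212))/97877 = (2*266/478)*(1/97877) = (2*266*(1/478))*(1/97877) = (266/239)*(1/97877) = 266/23392603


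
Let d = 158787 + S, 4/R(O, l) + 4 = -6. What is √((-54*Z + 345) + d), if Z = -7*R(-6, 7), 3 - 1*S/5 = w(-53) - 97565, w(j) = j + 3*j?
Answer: 2*√4049255/5 ≈ 804.91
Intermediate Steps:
R(O, l) = -⅖ (R(O, l) = 4/(-4 - 6) = 4/(-10) = 4*(-⅒) = -⅖)
w(j) = 4*j
S = 488900 (S = 15 - 5*(4*(-53) - 97565) = 15 - 5*(-212 - 97565) = 15 - 5*(-97777) = 15 + 488885 = 488900)
Z = 14/5 (Z = -7*(-⅖) = 14/5 ≈ 2.8000)
d = 647687 (d = 158787 + 488900 = 647687)
√((-54*Z + 345) + d) = √((-54*14/5 + 345) + 647687) = √((-756/5 + 345) + 647687) = √(969/5 + 647687) = √(3239404/5) = 2*√4049255/5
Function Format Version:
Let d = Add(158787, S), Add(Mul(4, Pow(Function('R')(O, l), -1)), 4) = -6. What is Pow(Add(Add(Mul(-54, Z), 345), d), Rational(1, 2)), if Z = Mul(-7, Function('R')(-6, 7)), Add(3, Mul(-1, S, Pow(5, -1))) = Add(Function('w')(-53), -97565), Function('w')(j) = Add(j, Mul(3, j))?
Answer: Mul(Rational(2, 5), Pow(4049255, Rational(1, 2))) ≈ 804.91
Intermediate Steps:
Function('R')(O, l) = Rational(-2, 5) (Function('R')(O, l) = Mul(4, Pow(Add(-4, -6), -1)) = Mul(4, Pow(-10, -1)) = Mul(4, Rational(-1, 10)) = Rational(-2, 5))
Function('w')(j) = Mul(4, j)
S = 488900 (S = Add(15, Mul(-5, Add(Mul(4, -53), -97565))) = Add(15, Mul(-5, Add(-212, -97565))) = Add(15, Mul(-5, -97777)) = Add(15, 488885) = 488900)
Z = Rational(14, 5) (Z = Mul(-7, Rational(-2, 5)) = Rational(14, 5) ≈ 2.8000)
d = 647687 (d = Add(158787, 488900) = 647687)
Pow(Add(Add(Mul(-54, Z), 345), d), Rational(1, 2)) = Pow(Add(Add(Mul(-54, Rational(14, 5)), 345), 647687), Rational(1, 2)) = Pow(Add(Add(Rational(-756, 5), 345), 647687), Rational(1, 2)) = Pow(Add(Rational(969, 5), 647687), Rational(1, 2)) = Pow(Rational(3239404, 5), Rational(1, 2)) = Mul(Rational(2, 5), Pow(4049255, Rational(1, 2)))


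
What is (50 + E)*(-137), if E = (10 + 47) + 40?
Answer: -20139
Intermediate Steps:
E = 97 (E = 57 + 40 = 97)
(50 + E)*(-137) = (50 + 97)*(-137) = 147*(-137) = -20139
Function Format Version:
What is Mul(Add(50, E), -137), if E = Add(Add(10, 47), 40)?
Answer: -20139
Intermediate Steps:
E = 97 (E = Add(57, 40) = 97)
Mul(Add(50, E), -137) = Mul(Add(50, 97), -137) = Mul(147, -137) = -20139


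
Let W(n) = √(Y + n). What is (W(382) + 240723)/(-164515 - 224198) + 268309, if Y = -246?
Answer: 34764985198/129571 - 2*√34/388713 ≈ 2.6831e+5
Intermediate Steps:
W(n) = √(-246 + n)
(W(382) + 240723)/(-164515 - 224198) + 268309 = (√(-246 + 382) + 240723)/(-164515 - 224198) + 268309 = (√136 + 240723)/(-388713) + 268309 = (2*√34 + 240723)*(-1/388713) + 268309 = (240723 + 2*√34)*(-1/388713) + 268309 = (-80241/129571 - 2*√34/388713) + 268309 = 34764985198/129571 - 2*√34/388713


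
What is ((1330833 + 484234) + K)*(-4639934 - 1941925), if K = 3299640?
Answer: -33664280300313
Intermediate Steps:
((1330833 + 484234) + K)*(-4639934 - 1941925) = ((1330833 + 484234) + 3299640)*(-4639934 - 1941925) = (1815067 + 3299640)*(-6581859) = 5114707*(-6581859) = -33664280300313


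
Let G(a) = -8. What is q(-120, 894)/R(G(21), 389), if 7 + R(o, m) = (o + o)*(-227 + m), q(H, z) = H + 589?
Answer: -469/2599 ≈ -0.18045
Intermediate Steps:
q(H, z) = 589 + H
R(o, m) = -7 + 2*o*(-227 + m) (R(o, m) = -7 + (o + o)*(-227 + m) = -7 + (2*o)*(-227 + m) = -7 + 2*o*(-227 + m))
q(-120, 894)/R(G(21), 389) = (589 - 120)/(-7 - 454*(-8) + 2*389*(-8)) = 469/(-7 + 3632 - 6224) = 469/(-2599) = 469*(-1/2599) = -469/2599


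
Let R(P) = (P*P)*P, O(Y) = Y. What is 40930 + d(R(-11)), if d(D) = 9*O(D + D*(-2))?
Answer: 52909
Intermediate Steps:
R(P) = P**3 (R(P) = P**2*P = P**3)
d(D) = -9*D (d(D) = 9*(D + D*(-2)) = 9*(D - 2*D) = 9*(-D) = -9*D)
40930 + d(R(-11)) = 40930 - 9*(-11)**3 = 40930 - 9*(-1331) = 40930 + 11979 = 52909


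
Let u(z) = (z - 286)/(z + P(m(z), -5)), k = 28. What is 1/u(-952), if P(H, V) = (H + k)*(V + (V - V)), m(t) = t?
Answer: -1834/619 ≈ -2.9628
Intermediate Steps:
P(H, V) = V*(28 + H) (P(H, V) = (H + 28)*(V + (V - V)) = (28 + H)*(V + 0) = (28 + H)*V = V*(28 + H))
u(z) = (-286 + z)/(-140 - 4*z) (u(z) = (z - 286)/(z - 5*(28 + z)) = (-286 + z)/(z + (-140 - 5*z)) = (-286 + z)/(-140 - 4*z))
1/u(-952) = 1/((286 - 1*(-952))/(4*(35 - 952))) = 1/((1/4)*(286 + 952)/(-917)) = 1/((1/4)*(-1/917)*1238) = 1/(-619/1834) = -1834/619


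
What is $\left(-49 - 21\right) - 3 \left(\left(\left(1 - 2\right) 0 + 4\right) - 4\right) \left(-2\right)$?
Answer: $0$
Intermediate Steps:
$\left(-49 - 21\right) - 3 \left(\left(\left(1 - 2\right) 0 + 4\right) - 4\right) \left(-2\right) = - 70 - 3 \left(\left(\left(-1\right) 0 + 4\right) - 4\right) \left(-2\right) = - 70 - 3 \left(\left(0 + 4\right) - 4\right) \left(-2\right) = - 70 - 3 \left(4 - 4\right) \left(-2\right) = - 70 \left(-3\right) 0 \left(-2\right) = - 70 \cdot 0 \left(-2\right) = \left(-70\right) 0 = 0$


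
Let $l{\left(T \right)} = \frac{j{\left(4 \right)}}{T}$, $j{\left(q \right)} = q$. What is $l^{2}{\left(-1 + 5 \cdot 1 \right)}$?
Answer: $1$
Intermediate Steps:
$l{\left(T \right)} = \frac{4}{T}$
$l^{2}{\left(-1 + 5 \cdot 1 \right)} = \left(\frac{4}{-1 + 5 \cdot 1}\right)^{2} = \left(\frac{4}{-1 + 5}\right)^{2} = \left(\frac{4}{4}\right)^{2} = \left(4 \cdot \frac{1}{4}\right)^{2} = 1^{2} = 1$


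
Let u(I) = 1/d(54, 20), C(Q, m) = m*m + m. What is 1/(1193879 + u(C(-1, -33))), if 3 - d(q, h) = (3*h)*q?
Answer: 3237/3864586322 ≈ 8.3761e-7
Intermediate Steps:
d(q, h) = 3 - 3*h*q
C(Q, m) = m + m² (C(Q, m) = m² + m = m + m²)
u(I) = -1/3237 (u(I) = 1/(3 - 3*20*54) = 1/(3 - 3240) = 1/(-3237) = -1/3237)
1/(1193879 + u(C(-1, -33))) = 1/(1193879 - 1/3237) = 1/(3864586322/3237) = 3237/3864586322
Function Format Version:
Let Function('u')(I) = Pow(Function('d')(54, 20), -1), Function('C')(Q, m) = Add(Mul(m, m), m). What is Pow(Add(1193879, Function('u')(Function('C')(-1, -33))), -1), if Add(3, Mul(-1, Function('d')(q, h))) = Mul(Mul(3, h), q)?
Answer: Rational(3237, 3864586322) ≈ 8.3761e-7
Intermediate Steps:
Function('d')(q, h) = Add(3, Mul(-3, h, q)) (Function('d')(q, h) = Add(3, Mul(-1, Mul(Mul(3, h), q))) = Add(3, Mul(-1, Mul(3, h, q))) = Add(3, Mul(-3, h, q)))
Function('C')(Q, m) = Add(m, Pow(m, 2)) (Function('C')(Q, m) = Add(Pow(m, 2), m) = Add(m, Pow(m, 2)))
Function('u')(I) = Rational(-1, 3237) (Function('u')(I) = Pow(Add(3, Mul(-3, 20, 54)), -1) = Pow(Add(3, -3240), -1) = Pow(-3237, -1) = Rational(-1, 3237))
Pow(Add(1193879, Function('u')(Function('C')(-1, -33))), -1) = Pow(Add(1193879, Rational(-1, 3237)), -1) = Pow(Rational(3864586322, 3237), -1) = Rational(3237, 3864586322)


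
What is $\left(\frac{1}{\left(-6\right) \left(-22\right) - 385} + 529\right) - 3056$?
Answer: $- \frac{639332}{253} \approx -2527.0$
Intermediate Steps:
$\left(\frac{1}{\left(-6\right) \left(-22\right) - 385} + 529\right) - 3056 = \left(\frac{1}{132 - 385} + 529\right) - 3056 = \left(\frac{1}{-253} + 529\right) - 3056 = \left(- \frac{1}{253} + 529\right) - 3056 = \frac{133836}{253} - 3056 = - \frac{639332}{253}$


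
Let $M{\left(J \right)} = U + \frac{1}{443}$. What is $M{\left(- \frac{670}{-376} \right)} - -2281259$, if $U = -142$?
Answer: $\frac{1010534832}{443} \approx 2.2811 \cdot 10^{6}$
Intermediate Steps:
$M{\left(J \right)} = - \frac{62905}{443}$ ($M{\left(J \right)} = -142 + \frac{1}{443} = - \frac{62905}{443}$)
$M{\left(- \frac{670}{-376} \right)} - -2281259 = - \frac{62905}{443} - -2281259 = - \frac{62905}{443} + 2281259 = \frac{1010534832}{443}$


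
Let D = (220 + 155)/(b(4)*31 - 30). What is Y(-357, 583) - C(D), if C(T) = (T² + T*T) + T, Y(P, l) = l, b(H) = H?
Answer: 1208722/2209 ≈ 547.18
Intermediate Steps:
D = 375/94 (D = (220 + 155)/(4*31 - 30) = 375/(124 - 30) = 375/94 ≈ 3.9894)
C(T) = T + 2*T² (C(T) = (T² + T²) + T = 2*T² + T = T + 2*T²)
Y(-357, 583) - C(D) = 583 - 375*(1 + 2*(375/94))/94 = 583 - 375*(1 + 375/47)/94 = 583 - 375*422/(94*47) = 583 - 1*79125/2209 = 583 - 79125/2209 = 1208722/2209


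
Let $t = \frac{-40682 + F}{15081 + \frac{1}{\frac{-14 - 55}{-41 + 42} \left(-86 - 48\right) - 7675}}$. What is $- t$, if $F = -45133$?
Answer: $\frac{134815365}{23692252} \approx 5.6903$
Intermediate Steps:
$t = - \frac{134815365}{23692252}$ ($t = \frac{-40682 - 45133}{15081 + \frac{1}{\frac{-14 - 55}{-41 + 42} \left(-86 - 48\right) - 7675}} = - \frac{85815}{15081 + \frac{1}{- \frac{69}{1} \left(-134\right) - 7675}} = - \frac{85815}{15081 + \frac{1}{\left(-69\right) 1 \left(-134\right) - 7675}} = - \frac{85815}{15081 + \frac{1}{\left(-69\right) \left(-134\right) - 7675}} = - \frac{85815}{15081 + \frac{1}{9246 - 7675}} = - \frac{85815}{15081 + \frac{1}{1571}} = - \frac{85815}{\frac{23692252}{1571}} = \left(-85815\right) \frac{1571}{23692252} = - \frac{134815365}{23692252} \approx -5.6903$)
$- t = \left(-1\right) \left(- \frac{134815365}{23692252}\right) = \frac{134815365}{23692252}$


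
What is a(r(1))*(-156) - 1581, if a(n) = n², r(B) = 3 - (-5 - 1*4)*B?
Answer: -24045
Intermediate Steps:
r(B) = 3 + 9*B (r(B) = 3 - (-5 - 4)*B = 3 - (-9)*B = 3 + 9*B)
a(r(1))*(-156) - 1581 = (3 + 9*1)²*(-156) - 1581 = (3 + 9)²*(-156) - 1581 = 12²*(-156) - 1581 = 144*(-156) - 1581 = -22464 - 1581 = -24045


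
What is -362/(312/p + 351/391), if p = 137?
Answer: -19391254/170079 ≈ -114.01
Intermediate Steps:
-362/(312/p + 351/391) = -362/(312/137 + 351/391) = -362/170079/53567 = -362*53567/170079 = -19391254/170079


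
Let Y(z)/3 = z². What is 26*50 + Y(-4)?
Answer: 1348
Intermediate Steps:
Y(z) = 3*z²
26*50 + Y(-4) = 26*50 + 3*(-4)² = 1300 + 3*16 = 1300 + 48 = 1348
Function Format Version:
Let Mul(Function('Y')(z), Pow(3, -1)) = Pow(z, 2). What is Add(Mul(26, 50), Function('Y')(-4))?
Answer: 1348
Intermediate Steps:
Function('Y')(z) = Mul(3, Pow(z, 2))
Add(Mul(26, 50), Function('Y')(-4)) = Add(Mul(26, 50), Mul(3, Pow(-4, 2))) = Add(1300, Mul(3, 16)) = Add(1300, 48) = 1348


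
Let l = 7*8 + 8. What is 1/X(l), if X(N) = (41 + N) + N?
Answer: 1/169 ≈ 0.0059172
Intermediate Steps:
l = 64 (l = 56 + 8 = 64)
X(N) = 41 + 2*N
1/X(l) = 1/(41 + 2*64) = 1/(41 + 128) = 1/169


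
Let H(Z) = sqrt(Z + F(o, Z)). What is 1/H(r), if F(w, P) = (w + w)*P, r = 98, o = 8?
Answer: sqrt(34)/238 ≈ 0.024500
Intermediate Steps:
F(w, P) = 2*P*w (F(w, P) = (2*w)*P = 2*P*w)
H(Z) = sqrt(17)*sqrt(Z) (H(Z) = sqrt(Z + 2*Z*8) = sqrt(Z + 16*Z) = sqrt(17*Z) = sqrt(17)*sqrt(Z))
1/H(r) = 1/(sqrt(17)*sqrt(98)) = 1/(sqrt(17)*(7*sqrt(2))) = 1/(7*sqrt(34)) = sqrt(34)/238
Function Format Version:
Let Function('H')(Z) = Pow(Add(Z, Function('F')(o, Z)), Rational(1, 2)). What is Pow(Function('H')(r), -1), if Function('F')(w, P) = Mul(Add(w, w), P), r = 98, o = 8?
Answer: Mul(Rational(1, 238), Pow(34, Rational(1, 2))) ≈ 0.024500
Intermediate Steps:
Function('F')(w, P) = Mul(2, P, w) (Function('F')(w, P) = Mul(Mul(2, w), P) = Mul(2, P, w))
Function('H')(Z) = Mul(Pow(17, Rational(1, 2)), Pow(Z, Rational(1, 2))) (Function('H')(Z) = Pow(Add(Z, Mul(2, Z, 8)), Rational(1, 2)) = Pow(Add(Z, Mul(16, Z)), Rational(1, 2)) = Pow(Mul(17, Z), Rational(1, 2)) = Mul(Pow(17, Rational(1, 2)), Pow(Z, Rational(1, 2))))
Pow(Function('H')(r), -1) = Pow(Mul(Pow(17, Rational(1, 2)), Pow(98, Rational(1, 2))), -1) = Pow(Mul(Pow(17, Rational(1, 2)), Mul(7, Pow(2, Rational(1, 2)))), -1) = Pow(Mul(7, Pow(34, Rational(1, 2))), -1) = Mul(Rational(1, 238), Pow(34, Rational(1, 2)))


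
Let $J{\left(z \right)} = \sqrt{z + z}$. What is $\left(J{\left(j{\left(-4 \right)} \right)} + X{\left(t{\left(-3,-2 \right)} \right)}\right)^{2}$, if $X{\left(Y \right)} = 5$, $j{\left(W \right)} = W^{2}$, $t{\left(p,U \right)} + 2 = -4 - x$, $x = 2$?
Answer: $57 + 40 \sqrt{2} \approx 113.57$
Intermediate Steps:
$t{\left(p,U \right)} = -8$ ($t{\left(p,U \right)} = -2 - 6 = -8$)
$J{\left(z \right)} = \sqrt{2} \sqrt{z}$ ($J{\left(z \right)} = \sqrt{2 z} = \sqrt{2} \sqrt{z}$)
$\left(J{\left(j{\left(-4 \right)} \right)} + X{\left(t{\left(-3,-2 \right)} \right)}\right)^{2} = \left(\sqrt{2} \sqrt{\left(-4\right)^{2}} + 5\right)^{2} = \left(\sqrt{2} \sqrt{16} + 5\right)^{2} = \left(\sqrt{2} \cdot 4 + 5\right)^{2} = \left(4 \sqrt{2} + 5\right)^{2} = \left(5 + 4 \sqrt{2}\right)^{2}$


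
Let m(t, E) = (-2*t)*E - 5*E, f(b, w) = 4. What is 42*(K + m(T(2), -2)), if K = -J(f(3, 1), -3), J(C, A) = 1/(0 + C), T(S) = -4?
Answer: -525/2 ≈ -262.50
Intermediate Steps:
m(t, E) = -5*E - 2*E*t (m(t, E) = -2*E*t - 5*E = -5*E - 2*E*t)
J(C, A) = 1/C
K = -1/4 ≈ -0.25000
42*(K + m(T(2), -2)) = 42*(-1/4 - 1*(-2)*(5 + 2*(-4))) = 42*(-1/4 - 1*(-2)*(5 - 8)) = 42*(-1/4 - 1*(-2)*(-3)) = 42*(-1/4 - 6) = 42*(-25/4) = -525/2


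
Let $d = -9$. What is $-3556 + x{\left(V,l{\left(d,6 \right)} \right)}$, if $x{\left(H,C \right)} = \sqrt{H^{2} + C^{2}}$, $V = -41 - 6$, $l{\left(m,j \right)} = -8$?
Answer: $-3556 + \sqrt{2273} \approx -3508.3$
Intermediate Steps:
$V = -47$ ($V = -41 - 6 = -47$)
$x{\left(H,C \right)} = \sqrt{C^{2} + H^{2}}$
$-3556 + x{\left(V,l{\left(d,6 \right)} \right)} = -3556 + \sqrt{\left(-8\right)^{2} + \left(-47\right)^{2}} = -3556 + \sqrt{64 + 2209} = -3556 + \sqrt{2273}$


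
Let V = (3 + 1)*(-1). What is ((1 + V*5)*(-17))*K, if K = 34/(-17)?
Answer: -646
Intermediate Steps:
V = -4 (V = 4*(-1) = -4)
K = -2 (K = 34*(-1/17) = -2)
((1 + V*5)*(-17))*K = ((1 - 4*5)*(-17))*(-2) = ((1 - 20)*(-17))*(-2) = -19*(-17)*(-2) = 323*(-2) = -646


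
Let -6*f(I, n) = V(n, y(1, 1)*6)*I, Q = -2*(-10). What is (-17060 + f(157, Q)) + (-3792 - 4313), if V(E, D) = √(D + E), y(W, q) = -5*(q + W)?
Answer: -25165 - 157*I*√10/3 ≈ -25165.0 - 165.49*I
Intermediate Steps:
Q = 20
y(W, q) = -5*W - 5*q (y(W, q) = -5*(W + q) = -5*W - 5*q)
f(I, n) = -I*√(-60 + n)/6 (f(I, n) = -√((-5*1 - 5*1)*6 + n)*I/6 = -√((-5 - 5)*6 + n)*I/6 = -√(-10*6 + n)*I/6 = -√(-60 + n)*I/6 = -I*√(-60 + n)/6)
(-17060 + f(157, Q)) + (-3792 - 4313) = (-17060 - ⅙*157*√(-60 + 20)) + (-3792 - 4313) = (-17060 - ⅙*157*√(-40)) - 8105 = (-17060 - ⅙*157*2*I*√10) - 8105 = (-17060 - 157*I*√10/3) - 8105 = -25165 - 157*I*√10/3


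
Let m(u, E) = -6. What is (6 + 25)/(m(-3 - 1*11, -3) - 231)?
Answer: -31/237 ≈ -0.13080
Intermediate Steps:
(6 + 25)/(m(-3 - 1*11, -3) - 231) = (6 + 25)/(-6 - 231) = 31/(-237) = 31*(-1/237) = -31/237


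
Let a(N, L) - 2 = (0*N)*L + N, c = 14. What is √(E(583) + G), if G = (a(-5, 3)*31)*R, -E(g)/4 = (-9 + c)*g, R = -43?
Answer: I*√7661 ≈ 87.527*I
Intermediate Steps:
a(N, L) = 2 + N (a(N, L) = 2 + ((0*N)*L + N) = 2 + (0*L + N) = 2 + (0 + N) = 2 + N)
E(g) = -20*g (E(g) = -4*(-9 + 14)*g = -20*g)
G = 3999 (G = ((2 - 5)*31)*(-43) = -3*31*(-43) = -93*(-43) = 3999)
√(E(583) + G) = √(-20*583 + 3999) = √(-11660 + 3999) = √(-7661) = I*√7661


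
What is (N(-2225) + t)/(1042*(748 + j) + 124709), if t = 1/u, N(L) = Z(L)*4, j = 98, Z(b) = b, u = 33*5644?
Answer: -1657642799/187414398732 ≈ -0.0088448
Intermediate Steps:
u = 186252
N(L) = 4*L (N(L) = L*4 = 4*L)
t = 1/186252 ≈ 5.3691e-6
(N(-2225) + t)/(1042*(748 + j) + 124709) = (4*(-2225) + 1/186252)/(1042*(748 + 98) + 124709) = (-8900 + 1/186252)/(1042*846 + 124709) = -1657642799/(186252*(881532 + 124709)) = -1657642799/186252/1006241 = -1657642799/186252*1/1006241 = -1657642799/187414398732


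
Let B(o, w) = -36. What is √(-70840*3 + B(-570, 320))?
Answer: 2*I*√53139 ≈ 461.04*I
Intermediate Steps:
√(-70840*3 + B(-570, 320)) = √(-70840*3 - 36) = √(-212520 - 36) = √(-212556) = 2*I*√53139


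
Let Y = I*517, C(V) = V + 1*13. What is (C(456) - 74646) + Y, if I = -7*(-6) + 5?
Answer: -49878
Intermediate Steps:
I = 47 (I = 42 + 5 = 47)
C(V) = 13 + V (C(V) = V + 13 = 13 + V)
Y = 24299 (Y = 47*517 = 24299)
(C(456) - 74646) + Y = ((13 + 456) - 74646) + 24299 = (469 - 74646) + 24299 = -74177 + 24299 = -49878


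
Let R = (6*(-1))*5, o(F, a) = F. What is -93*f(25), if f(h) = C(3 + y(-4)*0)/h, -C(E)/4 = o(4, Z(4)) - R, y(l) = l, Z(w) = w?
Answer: 12648/25 ≈ 505.92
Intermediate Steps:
R = -30 (R = -6*5 = -30)
C(E) = -136 (C(E) = -4*(4 - 1*(-30)) = -4*(4 + 30) = -4*34 = -136)
f(h) = -136/h
-93*f(25) = -(-12648)/25 = -93*(-136/25) = 12648/25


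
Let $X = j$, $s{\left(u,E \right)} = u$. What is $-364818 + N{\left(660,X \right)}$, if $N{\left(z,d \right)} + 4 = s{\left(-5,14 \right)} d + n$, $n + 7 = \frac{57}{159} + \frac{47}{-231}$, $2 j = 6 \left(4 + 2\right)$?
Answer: $- \frac{4467701419}{12243} \approx -3.6492 \cdot 10^{5}$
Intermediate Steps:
$j = 18$ ($j = \frac{6 \left(4 + 2\right)}{2} = \frac{6 \cdot 6}{2} = \frac{1}{2} \cdot 36 = 18$)
$n = - \frac{83803}{12243}$ ($n = -7 + \left(\frac{57}{159} + \frac{47}{-231}\right) = -7 + \left(57 \cdot \frac{1}{159} + 47 \left(- \frac{1}{231}\right)\right) = -7 + \left(\frac{19}{53} - \frac{47}{231}\right) = -7 + \frac{1898}{12243} = - \frac{83803}{12243} \approx -6.845$)
$X = 18$
$N{\left(z,d \right)} = - \frac{132775}{12243} - 5 d$ ($N{\left(z,d \right)} = -4 - \left(\frac{83803}{12243} + 5 d\right) = - \frac{132775}{12243} - 5 d$)
$-364818 + N{\left(660,X \right)} = -364818 - \frac{1234645}{12243} = - \frac{4467701419}{12243}$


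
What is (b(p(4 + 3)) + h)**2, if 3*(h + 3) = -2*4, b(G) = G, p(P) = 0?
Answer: 289/9 ≈ 32.111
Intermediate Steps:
h = -17/3 (h = -3 + (-2*4)/3 = -3 + (1/3)*(-8) = -3 - 8/3 = -17/3 ≈ -5.6667)
(b(p(4 + 3)) + h)**2 = (0 - 17/3)**2 = (-17/3)**2 = 289/9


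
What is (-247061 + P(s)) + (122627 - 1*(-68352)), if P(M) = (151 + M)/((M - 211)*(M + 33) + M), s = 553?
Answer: -11270518426/200965 ≈ -56082.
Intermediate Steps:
P(M) = (151 + M)/(M + (-211 + M)*(33 + M)) (P(M) = (151 + M)/((-211 + M)*(33 + M) + M) = (151 + M)/(M + (-211 + M)*(33 + M)))
(-247061 + P(s)) + (122627 - 1*(-68352)) = (-247061 + (151 + 553)/(-6963 + 553² - 177*553)) + (122627 - 1*(-68352)) = (-247061 + 704/(-6963 + 305809 - 97881)) + (122627 + 68352) = (-247061 + 704/200965) + 190979 = -49650613161/200965 + 190979 = -11270518426/200965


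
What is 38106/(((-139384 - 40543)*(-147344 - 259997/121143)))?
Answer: 419661378/291971700669473 ≈ 1.4373e-6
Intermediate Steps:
38106/(((-139384 - 40543)*(-147344 - 259997/121143))) = 38106/((-179927*(-147344 - 259997*1/121143))) = 38106/((-179927*(-147344 - 259997/121143))) = 38106/((-179927*(-17849954189/121143))) = 38106/(291971700669473/11013) = 38106*(11013/291971700669473) = 419661378/291971700669473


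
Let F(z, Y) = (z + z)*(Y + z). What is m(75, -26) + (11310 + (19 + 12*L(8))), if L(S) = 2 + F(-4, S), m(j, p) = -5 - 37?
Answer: 10927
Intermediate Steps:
m(j, p) = -42
F(z, Y) = 2*z*(Y + z) (F(z, Y) = (2*z)*(Y + z) = 2*z*(Y + z))
L(S) = 34 - 8*S (L(S) = 2 + 2*(-4)*(S - 4) = 2 + 2*(-4)*(-4 + S) = 2 + (32 - 8*S) = 34 - 8*S)
m(75, -26) + (11310 + (19 + 12*L(8))) = -42 + (11310 + (19 + 12*(34 - 8*8))) = -42 + (11310 + (19 + 12*(34 - 64))) = -42 + (11310 + (19 + 12*(-30))) = -42 + (11310 + (19 - 360)) = -42 + (11310 - 341) = -42 + 10969 = 10927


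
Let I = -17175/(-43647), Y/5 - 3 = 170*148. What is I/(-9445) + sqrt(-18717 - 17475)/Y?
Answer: -1145/27483061 + 4*I*sqrt(2262)/125815 ≈ -4.1662e-5 + 0.0015121*I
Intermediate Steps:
Y = 125815 (Y = 15 + 5*(170*148) = 15 + 5*25160 = 15 + 125800 = 125815)
I = 5725/14549 (I = -17175*(-1/43647) = 5725/14549 ≈ 0.39350)
I/(-9445) + sqrt(-18717 - 17475)/Y = (5725/14549)/(-9445) + sqrt(-18717 - 17475)/125815 = (5725/14549)*(-1/9445) + sqrt(-36192)*(1/125815) = -1145/27483061 + (4*I*sqrt(2262))*(1/125815) = -1145/27483061 + 4*I*sqrt(2262)/125815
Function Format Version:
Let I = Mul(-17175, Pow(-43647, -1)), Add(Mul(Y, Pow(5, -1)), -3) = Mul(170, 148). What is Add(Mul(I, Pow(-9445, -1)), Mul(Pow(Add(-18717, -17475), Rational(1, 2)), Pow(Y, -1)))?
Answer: Add(Rational(-1145, 27483061), Mul(Rational(4, 125815), I, Pow(2262, Rational(1, 2)))) ≈ Add(-4.1662e-5, Mul(0.0015121, I))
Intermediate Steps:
Y = 125815 (Y = Add(15, Mul(5, Mul(170, 148))) = Add(15, Mul(5, 25160)) = Add(15, 125800) = 125815)
I = Rational(5725, 14549) (I = Mul(-17175, Rational(-1, 43647)) = Rational(5725, 14549) ≈ 0.39350)
Add(Mul(I, Pow(-9445, -1)), Mul(Pow(Add(-18717, -17475), Rational(1, 2)), Pow(Y, -1))) = Add(Mul(Rational(5725, 14549), Pow(-9445, -1)), Mul(Pow(Add(-18717, -17475), Rational(1, 2)), Pow(125815, -1))) = Add(Mul(Rational(5725, 14549), Rational(-1, 9445)), Mul(Pow(-36192, Rational(1, 2)), Rational(1, 125815))) = Add(Rational(-1145, 27483061), Mul(Mul(4, I, Pow(2262, Rational(1, 2))), Rational(1, 125815))) = Add(Rational(-1145, 27483061), Mul(Rational(4, 125815), I, Pow(2262, Rational(1, 2))))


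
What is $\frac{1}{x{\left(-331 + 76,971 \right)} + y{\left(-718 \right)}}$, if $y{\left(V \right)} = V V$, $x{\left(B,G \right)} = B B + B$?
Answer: $\frac{1}{580294} \approx 1.7233 \cdot 10^{-6}$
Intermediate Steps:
$x{\left(B,G \right)} = B + B^{2}$ ($x{\left(B,G \right)} = B^{2} + B = B + B^{2}$)
$y{\left(V \right)} = V^{2}$
$\frac{1}{x{\left(-331 + 76,971 \right)} + y{\left(-718 \right)}} = \frac{1}{\left(-331 + 76\right) \left(1 + \left(-331 + 76\right)\right) + \left(-718\right)^{2}} = \frac{1}{- 255 \left(1 - 255\right) + 515524} = \frac{1}{\left(-255\right) \left(-254\right) + 515524} = \frac{1}{64770 + 515524} = \frac{1}{580294}$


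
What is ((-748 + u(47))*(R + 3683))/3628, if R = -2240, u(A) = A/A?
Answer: -1077921/3628 ≈ -297.11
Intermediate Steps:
u(A) = 1
((-748 + u(47))*(R + 3683))/3628 = ((-748 + 1)*(-2240 + 3683))/3628 = -747*1443*(1/3628) = -1077921*1/3628 = -1077921/3628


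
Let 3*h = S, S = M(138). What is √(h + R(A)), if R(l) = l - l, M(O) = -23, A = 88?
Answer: I*√69/3 ≈ 2.7689*I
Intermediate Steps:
R(l) = 0
S = -23
h = -23/3 (h = (⅓)*(-23) = -23/3 ≈ -7.6667)
√(h + R(A)) = √(-23/3 + 0) = √(-23/3) = I*√69/3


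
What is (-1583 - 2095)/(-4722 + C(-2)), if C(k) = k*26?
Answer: 1839/2387 ≈ 0.77042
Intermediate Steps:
C(k) = 26*k
(-1583 - 2095)/(-4722 + C(-2)) = (-1583 - 2095)/(-4722 + 26*(-2)) = -3678/(-4722 - 52) = -3678/(-4774) = -3678*(-1/4774) = 1839/2387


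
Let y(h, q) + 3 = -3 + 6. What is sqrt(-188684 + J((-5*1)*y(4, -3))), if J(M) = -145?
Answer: 3*I*sqrt(20981) ≈ 434.54*I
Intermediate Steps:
y(h, q) = 0 (y(h, q) = -3 + (-3 + 6) = -3 + 3 = 0)
sqrt(-188684 + J((-5*1)*y(4, -3))) = sqrt(-188684 - 145) = sqrt(-188829) = 3*I*sqrt(20981)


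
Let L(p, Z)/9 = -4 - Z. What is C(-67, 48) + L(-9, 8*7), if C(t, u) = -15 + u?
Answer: -507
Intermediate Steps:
L(p, Z) = -36 - 9*Z (L(p, Z) = 9*(-4 - Z) = -36 - 9*Z)
C(-67, 48) + L(-9, 8*7) = (-15 + 48) + (-36 - 72*7) = 33 + (-36 - 9*56) = 33 + (-36 - 504) = 33 - 540 = -507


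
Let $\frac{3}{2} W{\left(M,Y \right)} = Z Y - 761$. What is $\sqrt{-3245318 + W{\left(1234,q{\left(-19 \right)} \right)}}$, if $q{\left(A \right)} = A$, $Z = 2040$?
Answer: $\frac{2 i \sqrt{7361247}}{3} \approx 1808.8 i$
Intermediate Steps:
$W{\left(M,Y \right)} = - \frac{1522}{3} + 1360 Y$ ($W{\left(M,Y \right)} = \frac{2 \left(2040 Y - 761\right)}{3} = \frac{2 \left(-761 + 2040 Y\right)}{3} = - \frac{1522}{3} + 1360 Y$)
$\sqrt{-3245318 + W{\left(1234,q{\left(-19 \right)} \right)}} = \sqrt{-3245318 + \left(- \frac{1522}{3} + 1360 \left(-19\right)\right)} = \sqrt{-3245318 - \frac{79042}{3}} = \sqrt{- \frac{9814996}{3}} = \frac{2 i \sqrt{7361247}}{3}$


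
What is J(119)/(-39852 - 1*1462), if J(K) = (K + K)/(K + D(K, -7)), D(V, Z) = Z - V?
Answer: 17/20657 ≈ 0.00082297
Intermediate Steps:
J(K) = -2*K/7 (J(K) = (K + K)/(K + (-7 - K)) = (2*K)/(-7) = (2*K)*(-1/7) = -2*K/7)
J(119)/(-39852 - 1*1462) = (-2/7*119)/(-39852 - 1*1462) = -34/(-39852 - 1462) = -34/(-41314) = -34*(-1/41314) = 17/20657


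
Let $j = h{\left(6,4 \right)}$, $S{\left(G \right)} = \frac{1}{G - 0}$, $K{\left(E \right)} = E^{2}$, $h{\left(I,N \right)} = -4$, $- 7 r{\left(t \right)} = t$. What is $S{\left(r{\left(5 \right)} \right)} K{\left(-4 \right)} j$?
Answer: $\frac{448}{5} \approx 89.6$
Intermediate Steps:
$r{\left(t \right)} = - \frac{t}{7}$
$S{\left(G \right)} = \frac{1}{G}$ ($S{\left(G \right)} = \frac{1}{G + 0} = \frac{1}{G}$)
$j = -4$
$S{\left(r{\left(5 \right)} \right)} K{\left(-4 \right)} j = \frac{\left(-4\right)^{2}}{\left(- \frac{1}{7}\right) 5} \left(-4\right) = \frac{1}{- \frac{5}{7}} \cdot 16 \left(-4\right) = \left(- \frac{7}{5}\right) 16 \left(-4\right) = \left(- \frac{112}{5}\right) \left(-4\right) = \frac{448}{5}$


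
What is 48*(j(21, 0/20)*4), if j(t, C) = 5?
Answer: 960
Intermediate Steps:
48*(j(21, 0/20)*4) = 48*(5*4) = 48*20 = 960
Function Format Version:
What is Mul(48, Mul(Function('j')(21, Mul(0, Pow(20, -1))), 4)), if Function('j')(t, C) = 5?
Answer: 960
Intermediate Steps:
Mul(48, Mul(Function('j')(21, Mul(0, Pow(20, -1))), 4)) = Mul(48, Mul(5, 4)) = Mul(48, 20) = 960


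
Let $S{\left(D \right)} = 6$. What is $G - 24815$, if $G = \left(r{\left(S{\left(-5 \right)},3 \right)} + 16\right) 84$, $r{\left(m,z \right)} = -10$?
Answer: $-24311$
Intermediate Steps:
$G = 504$ ($G = \left(-10 + 16\right) 84 = 6 \cdot 84 = 504$)
$G - 24815 = 504 - 24815 = -24311$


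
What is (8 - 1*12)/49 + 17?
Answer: 829/49 ≈ 16.918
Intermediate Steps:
(8 - 1*12)/49 + 17 = (8 - 12)*(1/49) + 17 = -4*1/49 + 17 = -4/49 + 17 = 829/49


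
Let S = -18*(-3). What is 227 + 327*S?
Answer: 17885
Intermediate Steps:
S = 54
227 + 327*S = 227 + 327*54 = 227 + 17658 = 17885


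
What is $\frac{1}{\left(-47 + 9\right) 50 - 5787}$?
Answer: $- \frac{1}{7687} \approx -0.00013009$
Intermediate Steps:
$\frac{1}{\left(-47 + 9\right) 50 - 5787} = \frac{1}{\left(-38\right) 50 - 5787} = \frac{1}{-1900 - 5787} = \frac{1}{-7687} = - \frac{1}{7687}$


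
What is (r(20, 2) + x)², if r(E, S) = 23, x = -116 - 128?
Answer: 48841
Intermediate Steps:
x = -244
(r(20, 2) + x)² = (23 - 244)² = (-221)² = 48841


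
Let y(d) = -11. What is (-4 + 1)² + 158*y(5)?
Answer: -1729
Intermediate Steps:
(-4 + 1)² + 158*y(5) = (-4 + 1)² + 158*(-11) = (-3)² - 1738 = 9 - 1738 = -1729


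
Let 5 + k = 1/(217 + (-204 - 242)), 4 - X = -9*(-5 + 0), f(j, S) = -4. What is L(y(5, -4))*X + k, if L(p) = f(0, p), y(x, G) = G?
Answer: 36410/229 ≈ 159.00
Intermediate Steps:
L(p) = -4
X = -41 (X = 4 - (-9)*(-5 + 0) = 4 - (-9)*(-5) = 4 - 1*45 = 4 - 45 = -41)
k = -1146/229 (k = -5 + 1/(217 + (-204 - 242)) = -5 + 1/(217 - 446) = -5 + 1/(-229) = -5 - 1/229 = -1146/229 ≈ -5.0044)
L(y(5, -4))*X + k = -4*(-41) - 1146/229 = 164 - 1146/229 = 36410/229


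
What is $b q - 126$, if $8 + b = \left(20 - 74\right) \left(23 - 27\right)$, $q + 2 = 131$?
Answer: $26706$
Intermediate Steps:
$q = 129$ ($q = -2 + 131 = 129$)
$b = 208$ ($b = -8 + \left(20 - 74\right) \left(23 - 27\right) = -8 - -216 = -8 + 216 = 208$)
$b q - 126 = 208 \cdot 129 - 126 = 26832 - 126 = 26706$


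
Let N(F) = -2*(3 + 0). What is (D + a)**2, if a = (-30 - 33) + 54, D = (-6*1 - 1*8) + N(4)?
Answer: 841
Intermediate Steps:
N(F) = -6 (N(F) = -2*3 = -6)
D = -20 (D = (-6*1 - 1*8) - 6 = (-6 - 8) - 6 = -14 - 6 = -20)
a = -9 (a = -63 + 54 = -9)
(D + a)**2 = (-20 - 9)**2 = (-29)**2 = 841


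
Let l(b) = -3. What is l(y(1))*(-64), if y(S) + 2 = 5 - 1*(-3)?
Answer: 192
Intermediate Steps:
y(S) = 6 (y(S) = -2 + (5 - 1*(-3)) = -2 + (5 + 3) = -2 + 8 = 6)
l(y(1))*(-64) = -3*(-64) = 192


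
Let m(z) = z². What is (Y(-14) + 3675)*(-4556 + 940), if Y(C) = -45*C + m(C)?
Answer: -16275616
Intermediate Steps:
Y(C) = C² - 45*C (Y(C) = -45*C + C² = C² - 45*C)
(Y(-14) + 3675)*(-4556 + 940) = (-14*(-45 - 14) + 3675)*(-4556 + 940) = (-14*(-59) + 3675)*(-3616) = (826 + 3675)*(-3616) = 4501*(-3616) = -16275616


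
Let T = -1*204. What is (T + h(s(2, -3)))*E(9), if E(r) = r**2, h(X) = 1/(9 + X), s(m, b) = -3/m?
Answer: -82566/5 ≈ -16513.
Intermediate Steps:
T = -204
(T + h(s(2, -3)))*E(9) = (-204 + 1/(9 - 3/2))*9**2 = (-204 + 1/(9 - 3*1/2))*81 = (-204 + 1/(9 - 3/2))*81 = (-204 + 1/(15/2))*81 = (-204 + 2/15)*81 = -3058/15*81 = -82566/5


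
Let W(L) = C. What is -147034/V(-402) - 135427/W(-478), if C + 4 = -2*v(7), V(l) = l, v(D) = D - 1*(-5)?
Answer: 29279303/5628 ≈ 5202.4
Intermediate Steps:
v(D) = 5 + D (v(D) = D + 5 = 5 + D)
C = -28 (C = -4 - 2*(5 + 7) = -4 - 2*12 = -4 - 24 = -28)
W(L) = -28
-147034/V(-402) - 135427/W(-478) = -147034/(-402) - 135427/(-28) = -147034*(-1/402) - 135427*(-1/28) = 73517/201 + 135427/28 = 29279303/5628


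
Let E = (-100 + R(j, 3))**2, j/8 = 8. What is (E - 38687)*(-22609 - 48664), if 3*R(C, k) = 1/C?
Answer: 75375186435991/36864 ≈ 2.0447e+9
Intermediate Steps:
j = 64 (j = 8*8 = 64)
R(C, k) = 1/(3*C)
E = 368601601/36864 (E = (-100 + (1/3)/64)**2 = (-100 + (1/3)*(1/64))**2 = (-100 + 1/192)**2 = (-19199/192)**2 = 368601601/36864 ≈ 9999.0)
(E - 38687)*(-22609 - 48664) = (368601601/36864 - 38687)*(-22609 - 48664) = -1057555967/36864*(-71273) = 75375186435991/36864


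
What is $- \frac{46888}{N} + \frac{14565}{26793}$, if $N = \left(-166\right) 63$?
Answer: $\frac{78255053}{15566733} \approx 5.0271$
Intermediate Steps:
$N = -10458$
$- \frac{46888}{N} + \frac{14565}{26793} = - \frac{46888}{-10458} + \frac{14565}{26793} = \left(-46888\right) \left(- \frac{1}{10458}\right) + 14565 \cdot \frac{1}{26793} = \frac{23444}{5229} + \frac{4855}{8931} = \frac{78255053}{15566733}$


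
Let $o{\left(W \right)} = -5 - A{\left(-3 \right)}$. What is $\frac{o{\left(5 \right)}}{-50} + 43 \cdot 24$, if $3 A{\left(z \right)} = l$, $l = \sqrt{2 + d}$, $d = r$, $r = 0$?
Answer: $\frac{10321}{10} + \frac{\sqrt{2}}{150} \approx 1032.1$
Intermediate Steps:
$d = 0$
$l = \sqrt{2}$ ($l = \sqrt{2 + 0} = \sqrt{2} \approx 1.4142$)
$A{\left(z \right)} = \frac{\sqrt{2}}{3}$
$o{\left(W \right)} = -5 - \frac{\sqrt{2}}{3}$
$\frac{o{\left(5 \right)}}{-50} + 43 \cdot 24 = \frac{-5 - \frac{\sqrt{2}}{3}}{-50} + 43 \cdot 24 = \left(-5 - \frac{\sqrt{2}}{3}\right) \left(- \frac{1}{50}\right) + 1032 = \left(\frac{1}{10} + \frac{\sqrt{2}}{150}\right) + 1032 = \frac{10321}{10} + \frac{\sqrt{2}}{150}$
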